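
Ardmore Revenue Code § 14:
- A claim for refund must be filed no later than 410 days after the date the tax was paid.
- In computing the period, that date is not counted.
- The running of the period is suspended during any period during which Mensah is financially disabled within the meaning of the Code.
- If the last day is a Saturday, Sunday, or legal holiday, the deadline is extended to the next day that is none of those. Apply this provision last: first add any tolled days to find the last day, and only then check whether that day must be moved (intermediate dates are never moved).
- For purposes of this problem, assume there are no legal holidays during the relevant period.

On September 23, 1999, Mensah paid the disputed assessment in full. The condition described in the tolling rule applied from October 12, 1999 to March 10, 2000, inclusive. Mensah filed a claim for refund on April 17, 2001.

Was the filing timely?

No

410 days after September 23, 1999 is November 6, 2000.
From October 12, 1999 through March 10, 2000 inclusive is 151 days; tolling adds 151 days: November 6, 2000 + 151 days = April 6, 2001.
April 6, 2001 is a Friday and not a legal holiday, so no extension applies.
The deadline is April 6, 2001; the filing on April 17, 2001 is after that date.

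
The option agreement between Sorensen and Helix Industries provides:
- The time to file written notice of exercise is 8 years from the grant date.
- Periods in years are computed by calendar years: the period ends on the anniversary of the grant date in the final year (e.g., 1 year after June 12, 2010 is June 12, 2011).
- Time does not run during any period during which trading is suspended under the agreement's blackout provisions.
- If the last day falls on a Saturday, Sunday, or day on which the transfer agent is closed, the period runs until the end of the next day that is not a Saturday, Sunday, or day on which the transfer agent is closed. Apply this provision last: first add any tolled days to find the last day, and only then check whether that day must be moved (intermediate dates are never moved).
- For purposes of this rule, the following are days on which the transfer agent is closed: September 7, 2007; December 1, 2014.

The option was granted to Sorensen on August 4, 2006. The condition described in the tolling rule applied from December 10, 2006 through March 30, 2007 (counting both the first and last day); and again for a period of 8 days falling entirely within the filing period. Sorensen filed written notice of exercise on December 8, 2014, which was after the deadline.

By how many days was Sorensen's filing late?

8 years after August 4, 2006 is August 4, 2014.
From December 10, 2006 through March 30, 2007 inclusive is 111 days; tolling adds 111 days: August 4, 2014 + 111 days = November 23, 2014.
Tolling adds 8 days: November 23, 2014 + 8 days = December 1, 2014.
December 1, 2014 is a listed holiday. The next qualifying day is December 2, 2014.
The deadline is December 2, 2014; from December 2, 2014 to December 8, 2014 is 6 days.

6 days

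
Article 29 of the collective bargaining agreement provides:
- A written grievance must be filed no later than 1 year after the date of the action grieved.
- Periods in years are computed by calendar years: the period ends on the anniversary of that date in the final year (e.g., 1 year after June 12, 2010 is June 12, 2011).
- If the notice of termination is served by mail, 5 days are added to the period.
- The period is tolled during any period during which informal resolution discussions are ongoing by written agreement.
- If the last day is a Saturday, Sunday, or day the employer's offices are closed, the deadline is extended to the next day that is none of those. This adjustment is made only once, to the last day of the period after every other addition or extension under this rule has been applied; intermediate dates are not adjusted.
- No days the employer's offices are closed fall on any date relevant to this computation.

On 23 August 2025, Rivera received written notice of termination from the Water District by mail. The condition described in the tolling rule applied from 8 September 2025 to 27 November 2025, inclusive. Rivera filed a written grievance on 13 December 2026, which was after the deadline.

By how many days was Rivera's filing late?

26 days

1 year after 23 August 2025 is August 23, 2026.
Service was by mail, adding 5 days: August 23, 2026 + 5 days = August 28, 2026.
From September 8, 2025 through November 27, 2025 inclusive is 81 days; tolling adds 81 days: August 28, 2026 + 81 days = November 17, 2026.
November 17, 2026 is a Tuesday and not a day the employer's offices are closed, so no extension applies.
The deadline is November 17, 2026; from November 17, 2026 to December 13, 2026 is 26 days.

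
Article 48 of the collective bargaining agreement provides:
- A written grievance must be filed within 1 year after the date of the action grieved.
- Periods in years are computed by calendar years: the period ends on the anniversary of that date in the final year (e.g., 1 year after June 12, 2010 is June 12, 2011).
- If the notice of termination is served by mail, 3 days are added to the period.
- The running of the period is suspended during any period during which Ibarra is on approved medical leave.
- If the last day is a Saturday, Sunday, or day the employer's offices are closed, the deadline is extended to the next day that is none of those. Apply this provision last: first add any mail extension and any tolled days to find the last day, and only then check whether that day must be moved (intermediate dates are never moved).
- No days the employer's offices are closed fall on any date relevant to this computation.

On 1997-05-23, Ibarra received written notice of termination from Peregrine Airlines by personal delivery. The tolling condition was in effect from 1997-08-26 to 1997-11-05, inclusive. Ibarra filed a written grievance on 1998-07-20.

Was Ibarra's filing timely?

Yes

1 year after 1997-05-23 is May 23, 1998.
Service was not by mail, so no mail extension applies.
From August 26, 1997 through November 5, 1997 inclusive is 72 days; tolling adds 72 days: May 23, 1998 + 72 days = August 3, 1998.
August 3, 1998 is a Monday and not a day the employer's offices are closed, so no extension applies.
The deadline is August 3, 1998; the filing on July 20, 1998 is on or before that date.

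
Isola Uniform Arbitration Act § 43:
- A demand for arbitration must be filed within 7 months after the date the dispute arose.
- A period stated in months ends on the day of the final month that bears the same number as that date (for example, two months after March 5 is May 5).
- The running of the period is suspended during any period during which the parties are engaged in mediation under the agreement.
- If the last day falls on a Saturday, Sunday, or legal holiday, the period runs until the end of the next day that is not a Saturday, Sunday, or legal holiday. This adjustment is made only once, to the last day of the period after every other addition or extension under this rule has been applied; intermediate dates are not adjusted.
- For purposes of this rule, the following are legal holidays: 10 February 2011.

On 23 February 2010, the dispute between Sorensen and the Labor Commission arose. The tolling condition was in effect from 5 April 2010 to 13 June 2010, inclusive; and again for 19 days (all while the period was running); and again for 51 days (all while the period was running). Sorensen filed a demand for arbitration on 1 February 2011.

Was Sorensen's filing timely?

Yes

7 months after 23 February 2010 is September 23, 2010.
From April 5, 2010 through June 13, 2010 inclusive is 70 days; tolling adds 70 days: September 23, 2010 + 70 days = December 2, 2010.
Tolling adds 19 days: December 2, 2010 + 19 days = December 21, 2010.
Tolling adds 51 days: December 21, 2010 + 51 days = February 10, 2011.
February 10, 2011 is a listed holiday. The next qualifying day is February 11, 2011.
The deadline is February 11, 2011; the filing on February 1, 2011 is on or before that date.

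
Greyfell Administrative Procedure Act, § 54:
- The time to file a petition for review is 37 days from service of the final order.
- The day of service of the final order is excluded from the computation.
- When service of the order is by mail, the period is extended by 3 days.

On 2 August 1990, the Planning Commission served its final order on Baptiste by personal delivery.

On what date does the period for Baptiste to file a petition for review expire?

September 8, 1990

37 days after 2 August 1990 is September 8, 1990.
Service was not by mail, so no mail extension applies.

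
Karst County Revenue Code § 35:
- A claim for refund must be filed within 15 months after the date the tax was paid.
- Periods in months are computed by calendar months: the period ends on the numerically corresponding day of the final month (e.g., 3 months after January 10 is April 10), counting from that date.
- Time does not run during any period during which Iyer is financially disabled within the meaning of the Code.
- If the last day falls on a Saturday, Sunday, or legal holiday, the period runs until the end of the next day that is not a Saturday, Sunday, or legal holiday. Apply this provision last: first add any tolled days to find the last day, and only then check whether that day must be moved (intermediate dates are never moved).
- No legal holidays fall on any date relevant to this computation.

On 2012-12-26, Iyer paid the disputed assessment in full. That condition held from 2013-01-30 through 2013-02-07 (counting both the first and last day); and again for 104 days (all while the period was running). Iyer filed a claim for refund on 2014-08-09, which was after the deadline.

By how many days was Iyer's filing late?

23 days

15 months after 2012-12-26 is March 26, 2014.
From January 30, 2013 through February 7, 2013 inclusive is 9 days; tolling adds 9 days: March 26, 2014 + 9 days = April 4, 2014.
Tolling adds 104 days: April 4, 2014 + 104 days = July 17, 2014.
July 17, 2014 is a Thursday and not a legal holiday, so no extension applies.
The deadline is July 17, 2014; from July 17, 2014 to August 9, 2014 is 23 days.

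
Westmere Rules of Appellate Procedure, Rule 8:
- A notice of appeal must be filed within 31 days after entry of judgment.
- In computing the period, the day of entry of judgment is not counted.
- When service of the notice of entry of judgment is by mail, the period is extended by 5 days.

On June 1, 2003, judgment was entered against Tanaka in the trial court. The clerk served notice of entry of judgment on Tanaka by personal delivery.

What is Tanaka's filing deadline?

31 days after June 1, 2003 is July 2, 2003.
Service was not by mail, so no mail extension applies.

July 2, 2003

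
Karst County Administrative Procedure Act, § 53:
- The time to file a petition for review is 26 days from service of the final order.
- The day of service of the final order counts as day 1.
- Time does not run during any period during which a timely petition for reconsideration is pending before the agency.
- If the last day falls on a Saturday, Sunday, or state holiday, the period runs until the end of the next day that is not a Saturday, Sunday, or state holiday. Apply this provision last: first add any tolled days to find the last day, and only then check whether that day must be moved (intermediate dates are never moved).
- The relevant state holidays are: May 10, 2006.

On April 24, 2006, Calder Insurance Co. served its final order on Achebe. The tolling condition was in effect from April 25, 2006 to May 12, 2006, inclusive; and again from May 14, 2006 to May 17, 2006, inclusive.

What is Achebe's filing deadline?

Counting April 24, 2006 as day 1, day 26 is May 19, 2006.
From April 25, 2006 through May 12, 2006 inclusive is 18 days; tolling adds 18 days: May 19, 2006 + 18 days = June 6, 2006.
From May 14, 2006 through May 17, 2006 inclusive is 4 days; tolling adds 4 days: June 6, 2006 + 4 days = June 10, 2006.
June 10, 2006 is Saturday; June 11, 2006 is Sunday. The next qualifying day is June 12, 2006.

June 12, 2006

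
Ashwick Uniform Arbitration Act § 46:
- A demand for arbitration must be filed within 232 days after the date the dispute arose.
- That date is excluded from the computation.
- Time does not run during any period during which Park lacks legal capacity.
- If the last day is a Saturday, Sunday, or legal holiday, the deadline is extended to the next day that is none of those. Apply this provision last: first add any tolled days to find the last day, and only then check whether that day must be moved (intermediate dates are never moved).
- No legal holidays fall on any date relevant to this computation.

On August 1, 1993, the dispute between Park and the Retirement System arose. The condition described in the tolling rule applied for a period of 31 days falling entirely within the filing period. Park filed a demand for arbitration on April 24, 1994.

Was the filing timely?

232 days after August 1, 1993 is March 21, 1994.
Tolling adds 31 days: March 21, 1994 + 31 days = April 21, 1994.
April 21, 1994 is a Thursday and not a legal holiday, so no extension applies.
The deadline is April 21, 1994; the filing on April 24, 1994 is after that date.

No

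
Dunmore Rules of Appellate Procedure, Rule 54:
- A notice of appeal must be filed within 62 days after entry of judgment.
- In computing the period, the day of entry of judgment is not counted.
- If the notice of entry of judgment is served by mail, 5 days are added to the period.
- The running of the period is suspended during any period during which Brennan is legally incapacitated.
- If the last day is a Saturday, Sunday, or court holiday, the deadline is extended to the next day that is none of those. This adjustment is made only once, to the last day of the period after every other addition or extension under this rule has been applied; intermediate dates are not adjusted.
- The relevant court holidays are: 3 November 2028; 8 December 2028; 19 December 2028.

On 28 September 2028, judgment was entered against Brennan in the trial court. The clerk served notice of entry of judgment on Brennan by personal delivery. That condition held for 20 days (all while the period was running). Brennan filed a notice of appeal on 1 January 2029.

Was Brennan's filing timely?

No

62 days after 28 September 2028 is November 29, 2028.
Service was not by mail, so no mail extension applies.
Tolling adds 20 days: November 29, 2028 + 20 days = December 19, 2028.
December 19, 2028 is a listed holiday. The next qualifying day is December 20, 2028.
The deadline is December 20, 2028; the filing on January 1, 2029 is after that date.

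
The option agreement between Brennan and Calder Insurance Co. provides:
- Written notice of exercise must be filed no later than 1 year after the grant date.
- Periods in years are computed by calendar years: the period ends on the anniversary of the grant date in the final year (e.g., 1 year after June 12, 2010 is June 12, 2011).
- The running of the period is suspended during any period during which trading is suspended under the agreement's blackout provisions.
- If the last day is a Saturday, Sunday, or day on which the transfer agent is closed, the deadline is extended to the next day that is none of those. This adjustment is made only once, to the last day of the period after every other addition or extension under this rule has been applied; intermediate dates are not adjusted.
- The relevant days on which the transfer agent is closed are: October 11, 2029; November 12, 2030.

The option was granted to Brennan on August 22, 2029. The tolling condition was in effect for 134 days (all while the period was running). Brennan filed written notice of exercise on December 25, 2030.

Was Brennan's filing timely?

Yes

1 year after August 22, 2029 is August 22, 2030.
Tolling adds 134 days: August 22, 2030 + 134 days = January 3, 2031.
January 3, 2031 is a Friday and not a day on which the transfer agent is closed, so no extension applies.
The deadline is January 3, 2031; the filing on December 25, 2030 is on or before that date.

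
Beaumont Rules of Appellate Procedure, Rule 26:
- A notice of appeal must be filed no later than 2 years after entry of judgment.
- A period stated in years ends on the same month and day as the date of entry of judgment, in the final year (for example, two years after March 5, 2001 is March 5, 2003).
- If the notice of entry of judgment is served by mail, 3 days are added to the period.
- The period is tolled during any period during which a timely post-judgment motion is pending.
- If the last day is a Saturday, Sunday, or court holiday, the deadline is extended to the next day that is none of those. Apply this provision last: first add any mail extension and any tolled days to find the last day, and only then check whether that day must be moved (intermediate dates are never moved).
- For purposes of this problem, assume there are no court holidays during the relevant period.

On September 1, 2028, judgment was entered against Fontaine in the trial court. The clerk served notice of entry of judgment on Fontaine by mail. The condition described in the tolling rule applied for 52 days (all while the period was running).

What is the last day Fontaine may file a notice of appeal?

October 28, 2030

2 years after September 1, 2028 is September 1, 2030.
Service was by mail, adding 3 days: September 1, 2030 + 3 days = September 4, 2030.
Tolling adds 52 days: September 4, 2030 + 52 days = October 26, 2030.
October 26, 2030 is Saturday; October 27, 2030 is Sunday. The next qualifying day is October 28, 2030.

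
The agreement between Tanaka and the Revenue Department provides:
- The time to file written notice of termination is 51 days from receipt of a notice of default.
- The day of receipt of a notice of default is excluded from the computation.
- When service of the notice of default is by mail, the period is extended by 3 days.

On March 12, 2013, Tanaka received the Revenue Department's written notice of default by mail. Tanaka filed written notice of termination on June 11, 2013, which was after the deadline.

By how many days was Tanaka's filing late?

51 days after March 12, 2013 is May 2, 2013.
Service was by mail, adding 3 days: May 2, 2013 + 3 days = May 5, 2013.
The deadline is May 5, 2013; from May 5, 2013 to June 11, 2013 is 37 days.

37 days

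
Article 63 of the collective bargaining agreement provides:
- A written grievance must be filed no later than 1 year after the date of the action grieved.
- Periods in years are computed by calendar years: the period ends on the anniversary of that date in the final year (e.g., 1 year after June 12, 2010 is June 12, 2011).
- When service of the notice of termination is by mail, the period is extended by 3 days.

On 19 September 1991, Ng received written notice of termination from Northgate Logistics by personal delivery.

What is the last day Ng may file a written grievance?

1 year after 19 September 1991 is September 19, 1992.
Service was not by mail, so no mail extension applies.

September 19, 1992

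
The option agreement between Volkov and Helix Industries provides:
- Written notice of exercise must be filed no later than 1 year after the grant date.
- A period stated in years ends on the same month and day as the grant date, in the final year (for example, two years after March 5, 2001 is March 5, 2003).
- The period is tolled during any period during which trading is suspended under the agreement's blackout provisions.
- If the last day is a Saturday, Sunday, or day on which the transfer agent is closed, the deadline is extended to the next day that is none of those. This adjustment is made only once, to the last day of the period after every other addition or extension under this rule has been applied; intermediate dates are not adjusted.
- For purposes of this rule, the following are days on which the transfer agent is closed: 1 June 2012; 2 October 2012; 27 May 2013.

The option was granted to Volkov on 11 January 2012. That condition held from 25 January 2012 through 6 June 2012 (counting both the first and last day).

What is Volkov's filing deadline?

1 year after 11 January 2012 is January 11, 2013.
From January 25, 2012 through June 6, 2012 inclusive is 134 days; tolling adds 134 days: January 11, 2013 + 134 days = May 25, 2013.
May 25, 2013 is Saturday; May 26, 2013 is Sunday; May 27, 2013 is a listed holiday. The next qualifying day is May 28, 2013.

May 28, 2013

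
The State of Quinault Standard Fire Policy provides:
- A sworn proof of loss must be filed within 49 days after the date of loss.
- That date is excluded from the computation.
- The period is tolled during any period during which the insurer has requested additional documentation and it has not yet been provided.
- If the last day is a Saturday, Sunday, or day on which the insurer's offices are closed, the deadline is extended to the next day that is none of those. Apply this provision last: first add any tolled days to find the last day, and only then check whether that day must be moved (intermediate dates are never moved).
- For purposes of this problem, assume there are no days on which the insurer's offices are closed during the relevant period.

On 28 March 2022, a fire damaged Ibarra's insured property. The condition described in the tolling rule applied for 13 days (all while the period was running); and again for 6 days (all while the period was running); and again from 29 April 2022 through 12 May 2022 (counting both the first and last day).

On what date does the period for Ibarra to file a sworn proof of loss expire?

49 days after 28 March 2022 is May 16, 2022.
Tolling adds 13 days: May 16, 2022 + 13 days = May 29, 2022.
Tolling adds 6 days: May 29, 2022 + 6 days = June 4, 2022.
From April 29, 2022 through May 12, 2022 inclusive is 14 days; tolling adds 14 days: June 4, 2022 + 14 days = June 18, 2022.
June 18, 2022 is Saturday; June 19, 2022 is Sunday. The next qualifying day is June 20, 2022.

June 20, 2022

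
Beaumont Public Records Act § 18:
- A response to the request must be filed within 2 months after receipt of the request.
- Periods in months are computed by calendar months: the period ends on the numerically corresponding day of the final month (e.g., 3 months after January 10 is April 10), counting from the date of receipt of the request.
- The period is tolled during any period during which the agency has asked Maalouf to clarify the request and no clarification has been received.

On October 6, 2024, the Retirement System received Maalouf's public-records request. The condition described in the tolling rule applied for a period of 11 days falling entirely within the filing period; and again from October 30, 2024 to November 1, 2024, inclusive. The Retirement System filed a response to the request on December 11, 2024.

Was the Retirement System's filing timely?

Yes

2 months after October 6, 2024 is December 6, 2024.
Tolling adds 11 days: December 6, 2024 + 11 days = December 17, 2024.
From October 30, 2024 through November 1, 2024 inclusive is 3 days; tolling adds 3 days: December 17, 2024 + 3 days = December 20, 2024.
The deadline is December 20, 2024; the filing on December 11, 2024 is on or before that date.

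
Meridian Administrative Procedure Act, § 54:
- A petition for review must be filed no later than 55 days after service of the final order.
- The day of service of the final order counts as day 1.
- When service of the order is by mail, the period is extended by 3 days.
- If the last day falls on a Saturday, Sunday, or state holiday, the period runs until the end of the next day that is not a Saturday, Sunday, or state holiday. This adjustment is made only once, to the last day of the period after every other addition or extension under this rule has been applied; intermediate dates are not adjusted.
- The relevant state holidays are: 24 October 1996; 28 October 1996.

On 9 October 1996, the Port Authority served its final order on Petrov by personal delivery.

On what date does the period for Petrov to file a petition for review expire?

December 2, 1996

Counting 9 October 1996 as day 1, day 55 is December 2, 1996.
Service was not by mail, so no mail extension applies.
December 2, 1996 is a Monday and not a state holiday, so no extension applies.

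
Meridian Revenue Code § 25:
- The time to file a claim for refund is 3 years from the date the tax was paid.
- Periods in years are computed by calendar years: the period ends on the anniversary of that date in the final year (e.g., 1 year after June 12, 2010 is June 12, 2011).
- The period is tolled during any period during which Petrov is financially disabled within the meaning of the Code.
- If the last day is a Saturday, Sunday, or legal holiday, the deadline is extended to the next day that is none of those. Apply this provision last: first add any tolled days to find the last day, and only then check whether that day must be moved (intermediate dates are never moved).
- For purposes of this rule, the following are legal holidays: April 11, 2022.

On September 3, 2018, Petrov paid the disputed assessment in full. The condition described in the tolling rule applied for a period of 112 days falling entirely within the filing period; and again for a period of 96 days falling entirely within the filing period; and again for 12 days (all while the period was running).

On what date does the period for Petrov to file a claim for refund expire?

April 12, 2022

3 years after September 3, 2018 is September 3, 2021.
Tolling adds 112 days: September 3, 2021 + 112 days = December 24, 2021.
Tolling adds 96 days: December 24, 2021 + 96 days = March 30, 2022.
Tolling adds 12 days: March 30, 2022 + 12 days = April 11, 2022.
April 11, 2022 is a listed holiday. The next qualifying day is April 12, 2022.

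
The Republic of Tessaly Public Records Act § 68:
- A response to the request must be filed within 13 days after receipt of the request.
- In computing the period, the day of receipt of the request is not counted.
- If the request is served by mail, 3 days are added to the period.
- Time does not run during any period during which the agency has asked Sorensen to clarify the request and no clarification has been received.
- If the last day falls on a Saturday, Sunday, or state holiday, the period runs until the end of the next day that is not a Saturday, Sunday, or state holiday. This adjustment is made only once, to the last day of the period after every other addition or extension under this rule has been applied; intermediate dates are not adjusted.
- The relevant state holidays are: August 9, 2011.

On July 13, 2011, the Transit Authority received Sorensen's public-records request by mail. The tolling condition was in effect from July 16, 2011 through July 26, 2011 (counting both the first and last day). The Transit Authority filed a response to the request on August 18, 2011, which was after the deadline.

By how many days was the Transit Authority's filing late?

13 days after July 13, 2011 is July 26, 2011.
Service was by mail, adding 3 days: July 26, 2011 + 3 days = July 29, 2011.
From July 16, 2011 through July 26, 2011 inclusive is 11 days; tolling adds 11 days: July 29, 2011 + 11 days = August 9, 2011.
August 9, 2011 is a listed holiday. The next qualifying day is August 10, 2011.
The deadline is August 10, 2011; from August 10, 2011 to August 18, 2011 is 8 days.

8 days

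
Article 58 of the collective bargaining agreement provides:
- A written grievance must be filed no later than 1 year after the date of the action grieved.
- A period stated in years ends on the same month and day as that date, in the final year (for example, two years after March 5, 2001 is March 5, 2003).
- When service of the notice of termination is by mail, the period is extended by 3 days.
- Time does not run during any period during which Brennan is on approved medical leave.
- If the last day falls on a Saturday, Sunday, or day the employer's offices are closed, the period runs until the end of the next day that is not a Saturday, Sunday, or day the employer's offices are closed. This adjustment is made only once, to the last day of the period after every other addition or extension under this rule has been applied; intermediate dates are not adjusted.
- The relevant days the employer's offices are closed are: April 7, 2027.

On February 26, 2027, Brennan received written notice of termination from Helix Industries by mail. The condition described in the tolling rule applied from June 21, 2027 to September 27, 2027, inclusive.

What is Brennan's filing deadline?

June 7, 2028

1 year after February 26, 2027 is February 26, 2028.
Service was by mail, adding 3 days: February 26, 2028 + 3 days = February 29, 2028.
From June 21, 2027 through September 27, 2027 inclusive is 99 days; tolling adds 99 days: February 29, 2028 + 99 days = June 7, 2028.
June 7, 2028 is a Wednesday and not a day the employer's offices are closed, so no extension applies.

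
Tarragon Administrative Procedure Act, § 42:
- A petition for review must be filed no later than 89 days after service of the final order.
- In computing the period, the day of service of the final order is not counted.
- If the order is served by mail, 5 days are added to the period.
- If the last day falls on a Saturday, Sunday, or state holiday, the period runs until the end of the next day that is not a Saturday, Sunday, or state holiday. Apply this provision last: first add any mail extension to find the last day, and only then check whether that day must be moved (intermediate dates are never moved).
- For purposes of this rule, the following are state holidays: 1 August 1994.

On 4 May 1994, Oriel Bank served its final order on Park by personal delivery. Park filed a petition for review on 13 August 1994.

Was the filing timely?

89 days after 4 May 1994 is August 1, 1994.
Service was not by mail, so no mail extension applies.
August 1, 1994 is a listed holiday. The next qualifying day is August 2, 1994.
The deadline is August 2, 1994; the filing on August 13, 1994 is after that date.

No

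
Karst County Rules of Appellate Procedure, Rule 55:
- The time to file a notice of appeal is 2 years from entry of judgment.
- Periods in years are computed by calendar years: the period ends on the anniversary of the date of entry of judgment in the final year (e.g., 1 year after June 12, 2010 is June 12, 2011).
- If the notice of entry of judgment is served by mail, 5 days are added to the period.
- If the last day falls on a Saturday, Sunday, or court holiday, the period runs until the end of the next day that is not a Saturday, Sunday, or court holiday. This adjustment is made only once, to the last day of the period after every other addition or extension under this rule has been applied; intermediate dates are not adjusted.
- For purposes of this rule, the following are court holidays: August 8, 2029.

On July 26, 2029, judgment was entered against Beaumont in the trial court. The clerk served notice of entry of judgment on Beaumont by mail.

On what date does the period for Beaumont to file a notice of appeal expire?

July 31, 2031

2 years after July 26, 2029 is July 26, 2031.
Service was by mail, adding 5 days: July 26, 2031 + 5 days = July 31, 2031.
July 31, 2031 is a Thursday and not a court holiday, so no extension applies.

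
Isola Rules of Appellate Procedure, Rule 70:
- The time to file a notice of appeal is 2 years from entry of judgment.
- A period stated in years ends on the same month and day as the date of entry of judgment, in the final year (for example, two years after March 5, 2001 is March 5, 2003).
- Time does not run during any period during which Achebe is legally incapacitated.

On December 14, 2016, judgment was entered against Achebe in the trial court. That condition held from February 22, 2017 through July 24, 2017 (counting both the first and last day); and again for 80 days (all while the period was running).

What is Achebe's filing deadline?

August 4, 2019

2 years after December 14, 2016 is December 14, 2018.
From February 22, 2017 through July 24, 2017 inclusive is 153 days; tolling adds 153 days: December 14, 2018 + 153 days = May 16, 2019.
Tolling adds 80 days: May 16, 2019 + 80 days = August 4, 2019.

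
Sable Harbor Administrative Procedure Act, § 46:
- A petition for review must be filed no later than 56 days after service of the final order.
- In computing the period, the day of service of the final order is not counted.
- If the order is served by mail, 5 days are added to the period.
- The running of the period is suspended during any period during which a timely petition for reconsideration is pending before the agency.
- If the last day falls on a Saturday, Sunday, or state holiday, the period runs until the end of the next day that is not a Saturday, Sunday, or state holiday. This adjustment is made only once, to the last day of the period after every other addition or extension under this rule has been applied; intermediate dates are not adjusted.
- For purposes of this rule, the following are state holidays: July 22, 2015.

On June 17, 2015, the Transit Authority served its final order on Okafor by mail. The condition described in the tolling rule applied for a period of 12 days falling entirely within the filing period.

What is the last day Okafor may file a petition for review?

August 31, 2015

56 days after June 17, 2015 is August 12, 2015.
Service was by mail, adding 5 days: August 12, 2015 + 5 days = August 17, 2015.
Tolling adds 12 days: August 17, 2015 + 12 days = August 29, 2015.
August 29, 2015 is Saturday; August 30, 2015 is Sunday. The next qualifying day is August 31, 2015.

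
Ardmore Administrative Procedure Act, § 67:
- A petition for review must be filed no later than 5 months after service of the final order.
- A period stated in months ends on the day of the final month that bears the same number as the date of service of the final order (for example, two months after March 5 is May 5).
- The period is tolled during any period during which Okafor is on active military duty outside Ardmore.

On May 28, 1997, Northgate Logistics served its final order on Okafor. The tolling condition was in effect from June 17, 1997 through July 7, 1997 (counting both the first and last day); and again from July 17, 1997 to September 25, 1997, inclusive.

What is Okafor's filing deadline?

January 28, 1998

5 months after May 28, 1997 is October 28, 1997.
From June 17, 1997 through July 7, 1997 inclusive is 21 days; tolling adds 21 days: October 28, 1997 + 21 days = November 18, 1997.
From July 17, 1997 through September 25, 1997 inclusive is 71 days; tolling adds 71 days: November 18, 1997 + 71 days = January 28, 1998.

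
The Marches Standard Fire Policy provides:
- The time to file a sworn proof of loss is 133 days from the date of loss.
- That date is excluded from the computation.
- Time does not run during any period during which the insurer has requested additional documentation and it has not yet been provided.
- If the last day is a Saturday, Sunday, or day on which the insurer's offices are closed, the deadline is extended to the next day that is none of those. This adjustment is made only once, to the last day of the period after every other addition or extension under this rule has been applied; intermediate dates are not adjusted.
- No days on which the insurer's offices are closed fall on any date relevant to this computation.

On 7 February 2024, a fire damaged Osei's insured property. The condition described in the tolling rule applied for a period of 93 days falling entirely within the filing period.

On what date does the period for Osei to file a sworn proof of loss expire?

September 20, 2024

133 days after 7 February 2024 is June 19, 2024.
Tolling adds 93 days: June 19, 2024 + 93 days = September 20, 2024.
September 20, 2024 is a Friday and not a day on which the insurer's offices are closed, so no extension applies.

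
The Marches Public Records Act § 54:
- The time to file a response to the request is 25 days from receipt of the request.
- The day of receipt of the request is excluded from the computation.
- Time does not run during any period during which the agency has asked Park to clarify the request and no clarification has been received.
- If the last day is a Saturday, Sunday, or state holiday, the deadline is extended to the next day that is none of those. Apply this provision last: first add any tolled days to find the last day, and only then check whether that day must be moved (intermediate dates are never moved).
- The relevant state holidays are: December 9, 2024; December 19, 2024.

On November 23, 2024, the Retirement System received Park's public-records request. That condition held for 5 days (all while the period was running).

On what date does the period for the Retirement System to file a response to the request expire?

December 23, 2024

25 days after November 23, 2024 is December 18, 2024.
Tolling adds 5 days: December 18, 2024 + 5 days = December 23, 2024.
December 23, 2024 is a Monday and not a state holiday, so no extension applies.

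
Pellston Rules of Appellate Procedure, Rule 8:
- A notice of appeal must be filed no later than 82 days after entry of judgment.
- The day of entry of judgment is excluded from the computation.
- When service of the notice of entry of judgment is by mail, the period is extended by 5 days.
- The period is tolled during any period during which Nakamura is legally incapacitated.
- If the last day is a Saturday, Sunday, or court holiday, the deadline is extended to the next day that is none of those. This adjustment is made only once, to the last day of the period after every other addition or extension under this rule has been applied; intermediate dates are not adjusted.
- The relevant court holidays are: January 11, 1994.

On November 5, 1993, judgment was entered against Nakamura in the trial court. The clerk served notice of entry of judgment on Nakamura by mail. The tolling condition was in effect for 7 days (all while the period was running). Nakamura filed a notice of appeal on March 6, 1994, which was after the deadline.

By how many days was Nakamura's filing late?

82 days after November 5, 1993 is January 26, 1994.
Service was by mail, adding 5 days: January 26, 1994 + 5 days = January 31, 1994.
Tolling adds 7 days: January 31, 1994 + 7 days = February 7, 1994.
February 7, 1994 is a Monday and not a court holiday, so no extension applies.
The deadline is February 7, 1994; from February 7, 1994 to March 6, 1994 is 27 days.

27 days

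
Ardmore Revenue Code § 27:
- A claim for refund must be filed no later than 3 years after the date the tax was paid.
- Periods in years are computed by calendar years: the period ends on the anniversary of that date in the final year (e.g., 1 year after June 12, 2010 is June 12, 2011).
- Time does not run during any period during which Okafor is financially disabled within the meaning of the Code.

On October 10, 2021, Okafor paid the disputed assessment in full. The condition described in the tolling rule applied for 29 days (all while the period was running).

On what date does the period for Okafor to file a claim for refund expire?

November 8, 2024

3 years after October 10, 2021 is October 10, 2024.
Tolling adds 29 days: October 10, 2024 + 29 days = November 8, 2024.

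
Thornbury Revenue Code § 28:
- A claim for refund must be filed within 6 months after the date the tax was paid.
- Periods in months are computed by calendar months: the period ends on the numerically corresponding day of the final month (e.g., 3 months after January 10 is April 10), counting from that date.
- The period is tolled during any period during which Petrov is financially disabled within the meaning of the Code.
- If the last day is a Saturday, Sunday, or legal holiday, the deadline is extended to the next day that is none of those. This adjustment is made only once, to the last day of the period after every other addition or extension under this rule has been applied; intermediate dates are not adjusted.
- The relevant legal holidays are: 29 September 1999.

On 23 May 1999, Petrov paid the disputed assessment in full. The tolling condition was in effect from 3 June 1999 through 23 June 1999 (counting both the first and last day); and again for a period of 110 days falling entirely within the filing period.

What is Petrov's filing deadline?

6 months after 23 May 1999 is November 23, 1999.
From June 3, 1999 through June 23, 1999 inclusive is 21 days; tolling adds 21 days: November 23, 1999 + 21 days = December 14, 1999.
Tolling adds 110 days: December 14, 1999 + 110 days = April 2, 2000.
April 2, 2000 is Sunday. The next qualifying day is April 3, 2000.

April 3, 2000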